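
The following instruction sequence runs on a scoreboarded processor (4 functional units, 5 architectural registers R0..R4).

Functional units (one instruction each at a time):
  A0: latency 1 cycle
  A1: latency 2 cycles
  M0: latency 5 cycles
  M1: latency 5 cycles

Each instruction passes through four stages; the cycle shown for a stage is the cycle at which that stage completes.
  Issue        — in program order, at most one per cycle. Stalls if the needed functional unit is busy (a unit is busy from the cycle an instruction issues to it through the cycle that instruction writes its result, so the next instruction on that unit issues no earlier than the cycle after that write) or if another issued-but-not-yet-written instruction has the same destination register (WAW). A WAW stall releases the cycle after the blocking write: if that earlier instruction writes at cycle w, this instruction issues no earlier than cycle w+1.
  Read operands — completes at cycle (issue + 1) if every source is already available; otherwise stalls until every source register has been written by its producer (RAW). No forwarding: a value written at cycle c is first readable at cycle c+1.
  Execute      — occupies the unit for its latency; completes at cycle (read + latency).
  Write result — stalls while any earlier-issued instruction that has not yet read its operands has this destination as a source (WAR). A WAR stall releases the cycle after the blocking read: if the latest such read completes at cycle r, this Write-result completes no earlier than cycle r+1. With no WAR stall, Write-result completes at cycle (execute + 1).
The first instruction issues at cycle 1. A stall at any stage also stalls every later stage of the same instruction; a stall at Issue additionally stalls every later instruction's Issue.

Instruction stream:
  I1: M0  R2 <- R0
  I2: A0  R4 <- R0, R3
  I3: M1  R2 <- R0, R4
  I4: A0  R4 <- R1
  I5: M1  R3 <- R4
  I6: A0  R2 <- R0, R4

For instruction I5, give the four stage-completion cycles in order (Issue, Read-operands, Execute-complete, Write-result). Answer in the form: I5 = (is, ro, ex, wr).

I5 = (17, 18, 23, 24)

[I1] 1/2/7/8
[I2] 2/3/4/5
[I3] 9/10/15/16  (WAW R2: wait I1 write@8)
[I4] 10/11/12/13
[I5] 17/18/23/24  (struct: M1 busy until I3 writes@16)
[I6] 18/19/20/21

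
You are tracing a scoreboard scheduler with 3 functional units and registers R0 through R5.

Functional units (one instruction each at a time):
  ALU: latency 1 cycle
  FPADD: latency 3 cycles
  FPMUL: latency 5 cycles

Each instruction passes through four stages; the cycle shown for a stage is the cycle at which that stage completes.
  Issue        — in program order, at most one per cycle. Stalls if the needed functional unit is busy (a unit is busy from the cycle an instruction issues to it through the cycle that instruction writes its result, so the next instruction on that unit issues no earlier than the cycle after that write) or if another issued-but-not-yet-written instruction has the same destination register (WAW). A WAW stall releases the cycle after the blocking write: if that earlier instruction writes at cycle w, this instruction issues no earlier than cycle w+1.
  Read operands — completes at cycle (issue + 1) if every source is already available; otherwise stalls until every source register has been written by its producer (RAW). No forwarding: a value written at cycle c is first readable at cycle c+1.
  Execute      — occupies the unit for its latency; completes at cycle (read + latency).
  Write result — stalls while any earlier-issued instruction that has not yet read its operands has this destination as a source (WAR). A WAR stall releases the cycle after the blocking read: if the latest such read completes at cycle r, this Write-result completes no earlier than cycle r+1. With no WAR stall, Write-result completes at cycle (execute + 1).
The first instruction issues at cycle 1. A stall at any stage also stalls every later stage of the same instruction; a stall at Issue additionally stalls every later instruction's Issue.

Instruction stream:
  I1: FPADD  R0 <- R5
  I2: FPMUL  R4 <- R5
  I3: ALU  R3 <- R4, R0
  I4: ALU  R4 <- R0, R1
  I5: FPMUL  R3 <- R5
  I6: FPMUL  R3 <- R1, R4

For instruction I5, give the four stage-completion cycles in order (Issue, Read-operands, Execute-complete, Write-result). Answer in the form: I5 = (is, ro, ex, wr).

I1 -> (1, 2, 5, 6)
I2 -> (2, 3, 8, 9)
I3 -> (3, 10, 11, 12)  // RAW R4: wait I2 write@9
I4 -> (13, 14, 15, 16)  // struct: ALU busy until I3 writes@12
I5 -> (14, 15, 20, 21)
I6 -> (22, 23, 28, 29)  // struct: FPMUL busy until I5 writes@21

I5 = (14, 15, 20, 21)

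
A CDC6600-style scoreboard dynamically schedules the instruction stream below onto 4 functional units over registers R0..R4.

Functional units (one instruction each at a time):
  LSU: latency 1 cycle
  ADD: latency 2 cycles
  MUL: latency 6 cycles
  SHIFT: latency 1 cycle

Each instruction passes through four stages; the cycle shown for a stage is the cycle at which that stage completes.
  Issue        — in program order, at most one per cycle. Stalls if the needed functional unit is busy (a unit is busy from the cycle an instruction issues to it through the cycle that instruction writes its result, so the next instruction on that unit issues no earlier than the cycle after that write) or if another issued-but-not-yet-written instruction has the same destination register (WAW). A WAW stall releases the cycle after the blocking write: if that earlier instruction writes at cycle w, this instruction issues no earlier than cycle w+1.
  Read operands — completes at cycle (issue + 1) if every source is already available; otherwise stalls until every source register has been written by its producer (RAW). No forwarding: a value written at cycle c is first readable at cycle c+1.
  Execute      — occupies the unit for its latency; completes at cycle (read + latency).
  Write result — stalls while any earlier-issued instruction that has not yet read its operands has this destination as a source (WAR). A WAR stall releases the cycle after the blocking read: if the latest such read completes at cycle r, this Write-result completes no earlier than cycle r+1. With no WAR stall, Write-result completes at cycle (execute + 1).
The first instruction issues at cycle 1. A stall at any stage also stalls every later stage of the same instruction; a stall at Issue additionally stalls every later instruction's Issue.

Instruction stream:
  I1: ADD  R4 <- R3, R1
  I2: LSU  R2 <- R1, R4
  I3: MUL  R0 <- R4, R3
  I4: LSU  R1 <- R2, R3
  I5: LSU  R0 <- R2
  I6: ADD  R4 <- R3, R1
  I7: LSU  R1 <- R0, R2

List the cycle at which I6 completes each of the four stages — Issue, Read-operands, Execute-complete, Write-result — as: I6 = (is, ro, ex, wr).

I6 = (15, 16, 18, 19)

c1: I1 issues→ADD
c2: I1 reads, I2 issues→LSU
c3: I3 issues→MUL
c4: I1 exec-done
c5: I1 writes R4
c6: I2 reads, I3 reads
c7: I2 exec-done
c8: I2 writes R2
c9: I4 issues→LSU
c10: I4 reads
c11: I4 exec-done
c12: I3 exec-done, I4 writes R1
c13: I3 writes R0
c14: I5 issues→LSU
c15: I5 reads, I6 issues→ADD
c16: I5 exec-done, I6 reads
c17: I5 writes R0
c18: I6 exec-done, I7 issues→LSU
c19: I6 writes R4, I7 reads
c20: I7 exec-done
c21: I7 writes R1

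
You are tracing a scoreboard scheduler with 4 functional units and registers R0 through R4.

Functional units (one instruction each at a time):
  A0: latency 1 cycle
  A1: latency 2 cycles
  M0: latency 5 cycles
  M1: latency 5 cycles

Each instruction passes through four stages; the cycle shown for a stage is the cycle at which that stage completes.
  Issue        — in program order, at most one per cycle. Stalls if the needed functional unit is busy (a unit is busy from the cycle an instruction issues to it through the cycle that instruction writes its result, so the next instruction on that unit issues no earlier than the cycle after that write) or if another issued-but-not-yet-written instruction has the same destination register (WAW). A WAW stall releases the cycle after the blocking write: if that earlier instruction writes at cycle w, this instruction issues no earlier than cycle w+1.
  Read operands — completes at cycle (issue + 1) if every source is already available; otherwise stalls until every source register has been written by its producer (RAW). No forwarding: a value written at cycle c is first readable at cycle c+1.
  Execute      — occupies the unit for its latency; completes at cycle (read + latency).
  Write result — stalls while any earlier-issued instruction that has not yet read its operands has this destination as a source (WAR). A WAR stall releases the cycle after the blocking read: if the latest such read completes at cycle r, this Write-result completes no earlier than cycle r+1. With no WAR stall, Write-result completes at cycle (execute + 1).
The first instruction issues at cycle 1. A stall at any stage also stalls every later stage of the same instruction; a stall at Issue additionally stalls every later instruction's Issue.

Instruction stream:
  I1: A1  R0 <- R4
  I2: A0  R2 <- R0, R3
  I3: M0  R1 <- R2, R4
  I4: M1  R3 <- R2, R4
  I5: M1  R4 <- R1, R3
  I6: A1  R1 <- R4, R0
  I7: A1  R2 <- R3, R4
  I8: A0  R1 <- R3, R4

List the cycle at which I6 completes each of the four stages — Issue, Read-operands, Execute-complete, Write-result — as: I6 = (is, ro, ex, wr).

cycle 1: I1 dispatched to A1
cycle 2: I1 operands ready, I2 dispatched to A0
cycle 3: I3 dispatched to M0
cycle 4: I1 complete, I4 dispatched to M1
cycle 5: R0←I1
cycle 6: I2 operands ready
cycle 7: I2 complete
cycle 8: R2←I2
cycle 9: I3 operands ready, I4 operands ready
cycle 14: I3 complete, I4 complete
cycle 15: R1←I3, R3←I4
cycle 16: I5 dispatched to M1
cycle 17: I5 operands ready, I6 dispatched to A1
cycle 22: I5 complete
cycle 23: R4←I5
cycle 24: I6 operands ready
cycle 26: I6 complete
cycle 27: R1←I6
cycle 28: I7 dispatched to A1
cycle 29: I7 operands ready, I8 dispatched to A0
cycle 30: I8 operands ready
cycle 31: I7 complete, I8 complete
cycle 32: R2←I7, R1←I8

I6 = (17, 24, 26, 27)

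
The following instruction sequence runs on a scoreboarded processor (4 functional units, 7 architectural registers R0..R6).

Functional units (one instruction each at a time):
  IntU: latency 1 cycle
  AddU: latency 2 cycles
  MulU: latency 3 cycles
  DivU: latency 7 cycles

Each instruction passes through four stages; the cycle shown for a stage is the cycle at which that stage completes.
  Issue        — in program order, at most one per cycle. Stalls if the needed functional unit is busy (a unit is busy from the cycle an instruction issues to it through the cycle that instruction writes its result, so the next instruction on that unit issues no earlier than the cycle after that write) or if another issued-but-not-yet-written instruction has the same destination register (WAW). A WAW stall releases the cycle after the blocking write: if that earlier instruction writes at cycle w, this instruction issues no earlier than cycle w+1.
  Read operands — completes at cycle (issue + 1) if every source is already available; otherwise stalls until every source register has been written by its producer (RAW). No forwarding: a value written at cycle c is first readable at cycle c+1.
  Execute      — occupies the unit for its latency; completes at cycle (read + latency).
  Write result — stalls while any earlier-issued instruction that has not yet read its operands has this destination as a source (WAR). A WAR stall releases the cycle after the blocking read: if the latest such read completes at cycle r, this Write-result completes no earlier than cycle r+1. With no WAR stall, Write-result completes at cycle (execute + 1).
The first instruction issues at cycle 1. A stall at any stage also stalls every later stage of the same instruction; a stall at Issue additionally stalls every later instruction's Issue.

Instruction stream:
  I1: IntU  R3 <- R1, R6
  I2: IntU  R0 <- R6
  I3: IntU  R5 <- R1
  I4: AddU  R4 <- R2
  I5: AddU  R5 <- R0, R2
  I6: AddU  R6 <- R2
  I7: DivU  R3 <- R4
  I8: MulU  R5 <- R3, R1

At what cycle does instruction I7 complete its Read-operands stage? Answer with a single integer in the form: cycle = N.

cycle 1: issue I1 (IntU)
cycle 2: I1 read-ops
cycle 3: I1 finished on IntU
cycle 4: I1→R3
cycle 5: issue I2 (IntU)
cycle 6: I2 read-ops
cycle 7: I2 finished on IntU
cycle 8: I2→R0
cycle 9: issue I3 (IntU)
cycle 10: I3 read-ops · issue I4 (AddU)
cycle 11: I3 finished on IntU · I4 read-ops
cycle 12: I3→R5
cycle 13: I4 finished on AddU
cycle 14: I4→R4
cycle 15: issue I5 (AddU)
cycle 16: I5 read-ops
cycle 18: I5 finished on AddU
cycle 19: I5→R5
cycle 20: issue I6 (AddU)
cycle 21: I6 read-ops · issue I7 (DivU)
cycle 22: I7 read-ops · issue I8 (MulU)
cycle 23: I6 finished on AddU
cycle 24: I6→R6
cycle 29: I7 finished on DivU
cycle 30: I7→R3
cycle 31: I8 read-ops
cycle 34: I8 finished on MulU
cycle 35: I8→R5

cycle = 22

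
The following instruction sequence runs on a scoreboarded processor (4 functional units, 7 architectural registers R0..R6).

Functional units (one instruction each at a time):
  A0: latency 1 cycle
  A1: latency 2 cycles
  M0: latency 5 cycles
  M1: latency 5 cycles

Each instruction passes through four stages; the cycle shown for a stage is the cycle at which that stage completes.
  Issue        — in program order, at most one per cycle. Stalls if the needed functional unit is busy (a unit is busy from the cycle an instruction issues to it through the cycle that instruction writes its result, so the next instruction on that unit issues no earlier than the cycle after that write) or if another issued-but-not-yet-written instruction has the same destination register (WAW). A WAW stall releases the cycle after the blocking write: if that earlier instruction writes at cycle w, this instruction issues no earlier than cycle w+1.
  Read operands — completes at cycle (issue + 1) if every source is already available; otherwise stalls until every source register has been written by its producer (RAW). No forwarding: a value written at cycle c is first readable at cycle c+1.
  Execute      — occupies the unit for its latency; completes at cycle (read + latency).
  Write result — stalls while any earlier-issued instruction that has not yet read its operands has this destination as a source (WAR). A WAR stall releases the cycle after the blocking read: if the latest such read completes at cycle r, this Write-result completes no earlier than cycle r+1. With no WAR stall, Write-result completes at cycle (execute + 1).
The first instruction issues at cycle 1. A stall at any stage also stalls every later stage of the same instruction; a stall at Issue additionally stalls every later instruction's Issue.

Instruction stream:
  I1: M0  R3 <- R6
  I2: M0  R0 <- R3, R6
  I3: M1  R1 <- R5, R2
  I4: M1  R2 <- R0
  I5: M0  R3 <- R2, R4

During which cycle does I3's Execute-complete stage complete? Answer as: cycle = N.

I1: IS=1 RO=2 EX=7 WR=8
I2: IS=9 RO=10 EX=15 WR=16  [struct: M0 busy until I1 writes@8]
I3: IS=10 RO=11 EX=16 WR=17
I4: IS=18 RO=19 EX=24 WR=25  [struct: M1 busy until I3 writes@17]
I5: IS=19 RO=26 EX=31 WR=32  [RAW R2: wait I4 write@25]

cycle = 16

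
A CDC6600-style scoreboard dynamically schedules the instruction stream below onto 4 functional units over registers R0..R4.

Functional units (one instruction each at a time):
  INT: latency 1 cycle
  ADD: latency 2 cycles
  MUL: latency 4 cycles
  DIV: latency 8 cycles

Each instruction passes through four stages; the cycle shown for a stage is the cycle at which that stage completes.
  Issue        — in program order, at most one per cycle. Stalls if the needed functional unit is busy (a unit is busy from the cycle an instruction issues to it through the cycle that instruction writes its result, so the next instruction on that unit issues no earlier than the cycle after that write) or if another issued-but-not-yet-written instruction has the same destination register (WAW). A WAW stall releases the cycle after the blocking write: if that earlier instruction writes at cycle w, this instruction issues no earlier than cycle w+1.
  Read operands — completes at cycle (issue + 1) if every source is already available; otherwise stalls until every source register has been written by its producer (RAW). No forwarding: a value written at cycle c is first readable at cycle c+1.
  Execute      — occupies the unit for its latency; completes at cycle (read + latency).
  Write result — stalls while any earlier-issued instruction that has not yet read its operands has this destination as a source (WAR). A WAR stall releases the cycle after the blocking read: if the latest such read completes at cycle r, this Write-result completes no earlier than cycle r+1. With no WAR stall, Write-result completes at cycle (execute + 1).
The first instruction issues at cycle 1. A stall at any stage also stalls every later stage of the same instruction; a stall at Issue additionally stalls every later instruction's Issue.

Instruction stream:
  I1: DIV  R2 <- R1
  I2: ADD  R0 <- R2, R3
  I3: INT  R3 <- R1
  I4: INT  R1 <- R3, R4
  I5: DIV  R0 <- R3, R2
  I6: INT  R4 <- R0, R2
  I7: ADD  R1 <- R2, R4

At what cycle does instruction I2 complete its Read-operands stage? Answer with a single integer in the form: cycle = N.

t=1  I1 dispatched to DIV
t=2  I1 operands ready · I2 dispatched to ADD
t=3  I3 dispatched to INT
t=4  I3 operands ready
t=5  I3 complete
t=10  I1 complete
t=11  R2←I1
t=12  I2 operands ready
t=13  R3←I3
t=14  I2 complete · I4 dispatched to INT
t=15  R0←I2 · I4 operands ready
t=16  I4 complete · I5 dispatched to DIV
t=17  R1←I4 · I5 operands ready
t=18  I6 dispatched to INT
t=19  I7 dispatched to ADD
t=25  I5 complete
t=26  R0←I5
t=27  I6 operands ready
t=28  I6 complete
t=29  R4←I6
t=30  I7 operands ready
t=32  I7 complete
t=33  R1←I7

cycle = 12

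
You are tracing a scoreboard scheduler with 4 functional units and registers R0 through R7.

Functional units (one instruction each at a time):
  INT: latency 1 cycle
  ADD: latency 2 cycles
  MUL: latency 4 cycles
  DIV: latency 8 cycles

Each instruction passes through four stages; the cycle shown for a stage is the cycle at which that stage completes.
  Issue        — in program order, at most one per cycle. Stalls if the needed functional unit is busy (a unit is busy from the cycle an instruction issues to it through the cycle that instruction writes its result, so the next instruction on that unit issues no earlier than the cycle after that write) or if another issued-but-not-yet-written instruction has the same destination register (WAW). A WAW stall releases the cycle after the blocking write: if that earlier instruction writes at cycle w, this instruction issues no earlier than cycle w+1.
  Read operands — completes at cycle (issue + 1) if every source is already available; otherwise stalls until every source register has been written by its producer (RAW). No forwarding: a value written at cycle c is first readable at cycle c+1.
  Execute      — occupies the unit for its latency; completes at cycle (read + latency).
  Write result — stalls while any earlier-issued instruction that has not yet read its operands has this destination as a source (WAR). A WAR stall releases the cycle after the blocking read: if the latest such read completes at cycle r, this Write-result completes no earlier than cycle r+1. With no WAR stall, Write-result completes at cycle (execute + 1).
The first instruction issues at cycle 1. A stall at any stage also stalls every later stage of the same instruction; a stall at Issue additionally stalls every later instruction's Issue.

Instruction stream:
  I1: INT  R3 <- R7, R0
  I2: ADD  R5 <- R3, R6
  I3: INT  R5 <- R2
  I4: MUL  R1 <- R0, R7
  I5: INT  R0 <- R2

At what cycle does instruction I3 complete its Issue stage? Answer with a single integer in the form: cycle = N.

c1: I1 issues→INT
c2: I1 reads; I2 issues→ADD
c3: I1 exec-done
c4: I1 writes R3
c5: I2 reads
c7: I2 exec-done
c8: I2 writes R5
c9: I3 issues→INT
c10: I3 reads; I4 issues→MUL
c11: I3 exec-done; I4 reads
c12: I3 writes R5
c13: I5 issues→INT
c14: I5 reads
c15: I4 exec-done; I5 exec-done
c16: I4 writes R1; I5 writes R0

cycle = 9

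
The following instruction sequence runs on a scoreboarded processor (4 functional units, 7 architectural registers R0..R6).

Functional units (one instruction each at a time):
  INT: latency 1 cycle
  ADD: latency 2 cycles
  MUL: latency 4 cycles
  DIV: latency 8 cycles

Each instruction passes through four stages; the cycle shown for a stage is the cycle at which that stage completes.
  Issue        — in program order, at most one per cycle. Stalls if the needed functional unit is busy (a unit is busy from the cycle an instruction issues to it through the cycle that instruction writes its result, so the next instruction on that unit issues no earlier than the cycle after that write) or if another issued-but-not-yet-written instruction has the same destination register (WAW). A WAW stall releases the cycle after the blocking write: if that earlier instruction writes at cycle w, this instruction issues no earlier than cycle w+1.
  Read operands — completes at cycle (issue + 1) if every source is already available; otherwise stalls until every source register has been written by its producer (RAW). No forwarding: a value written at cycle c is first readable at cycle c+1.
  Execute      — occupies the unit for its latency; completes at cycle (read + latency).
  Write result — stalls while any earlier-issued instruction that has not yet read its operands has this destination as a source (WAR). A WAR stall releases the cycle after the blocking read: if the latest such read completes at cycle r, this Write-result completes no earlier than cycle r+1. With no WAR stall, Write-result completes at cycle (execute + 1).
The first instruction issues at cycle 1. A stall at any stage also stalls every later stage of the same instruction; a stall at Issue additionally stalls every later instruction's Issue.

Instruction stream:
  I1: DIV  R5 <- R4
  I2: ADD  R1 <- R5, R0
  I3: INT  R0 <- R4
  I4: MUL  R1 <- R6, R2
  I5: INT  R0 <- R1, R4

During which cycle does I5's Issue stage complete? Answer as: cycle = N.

I1 -> (1, 2, 10, 11)
I2 -> (2, 12, 14, 15)  // RAW R5: wait I1 write@11
I3 -> (3, 4, 5, 13)  // WAR R0: wait I2 read@12
I4 -> (16, 17, 21, 22)  // WAW R1: wait I2 write@15
I5 -> (17, 23, 24, 25)  // RAW R1: wait I4 write@22

cycle = 17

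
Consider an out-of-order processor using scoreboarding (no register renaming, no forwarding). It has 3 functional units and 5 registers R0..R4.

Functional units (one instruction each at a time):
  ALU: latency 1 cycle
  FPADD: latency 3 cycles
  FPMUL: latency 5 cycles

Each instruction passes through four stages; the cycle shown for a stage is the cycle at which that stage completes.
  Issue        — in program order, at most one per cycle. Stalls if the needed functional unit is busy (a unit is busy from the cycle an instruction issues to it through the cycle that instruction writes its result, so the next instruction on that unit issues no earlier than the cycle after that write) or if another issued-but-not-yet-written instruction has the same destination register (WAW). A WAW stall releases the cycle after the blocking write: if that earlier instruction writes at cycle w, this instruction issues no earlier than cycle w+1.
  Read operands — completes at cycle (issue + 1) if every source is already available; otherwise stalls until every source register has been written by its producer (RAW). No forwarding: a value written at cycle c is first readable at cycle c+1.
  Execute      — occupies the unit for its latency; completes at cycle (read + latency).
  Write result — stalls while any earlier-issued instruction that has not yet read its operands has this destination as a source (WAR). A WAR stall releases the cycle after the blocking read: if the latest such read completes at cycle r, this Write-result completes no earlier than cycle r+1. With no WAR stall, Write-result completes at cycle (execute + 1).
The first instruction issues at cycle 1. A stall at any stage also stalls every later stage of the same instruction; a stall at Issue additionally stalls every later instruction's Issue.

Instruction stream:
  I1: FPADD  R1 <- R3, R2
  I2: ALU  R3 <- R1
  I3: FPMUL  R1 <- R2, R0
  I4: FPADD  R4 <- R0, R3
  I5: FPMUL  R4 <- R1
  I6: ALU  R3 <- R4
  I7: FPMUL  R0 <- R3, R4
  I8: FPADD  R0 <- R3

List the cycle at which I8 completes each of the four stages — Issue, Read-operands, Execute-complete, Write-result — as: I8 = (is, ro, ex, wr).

I1 -> (1, 2, 5, 6)
I2 -> (2, 7, 8, 9)  // RAW R1: wait I1 write@6
I3 -> (7, 8, 13, 14)  // WAW R1: wait I1 write@6
I4 -> (8, 10, 13, 14)  // RAW R3: wait I2 write@9
I5 -> (15, 16, 21, 22)  // WAW R4: wait I4 write@14
I6 -> (16, 23, 24, 25)  // RAW R4: wait I5 write@22
I7 -> (23, 26, 31, 32)  // struct: FPMUL busy until I5 writes@22, RAW R3: wait I6 write@25
I8 -> (33, 34, 37, 38)  // WAW R0: wait I7 write@32

I8 = (33, 34, 37, 38)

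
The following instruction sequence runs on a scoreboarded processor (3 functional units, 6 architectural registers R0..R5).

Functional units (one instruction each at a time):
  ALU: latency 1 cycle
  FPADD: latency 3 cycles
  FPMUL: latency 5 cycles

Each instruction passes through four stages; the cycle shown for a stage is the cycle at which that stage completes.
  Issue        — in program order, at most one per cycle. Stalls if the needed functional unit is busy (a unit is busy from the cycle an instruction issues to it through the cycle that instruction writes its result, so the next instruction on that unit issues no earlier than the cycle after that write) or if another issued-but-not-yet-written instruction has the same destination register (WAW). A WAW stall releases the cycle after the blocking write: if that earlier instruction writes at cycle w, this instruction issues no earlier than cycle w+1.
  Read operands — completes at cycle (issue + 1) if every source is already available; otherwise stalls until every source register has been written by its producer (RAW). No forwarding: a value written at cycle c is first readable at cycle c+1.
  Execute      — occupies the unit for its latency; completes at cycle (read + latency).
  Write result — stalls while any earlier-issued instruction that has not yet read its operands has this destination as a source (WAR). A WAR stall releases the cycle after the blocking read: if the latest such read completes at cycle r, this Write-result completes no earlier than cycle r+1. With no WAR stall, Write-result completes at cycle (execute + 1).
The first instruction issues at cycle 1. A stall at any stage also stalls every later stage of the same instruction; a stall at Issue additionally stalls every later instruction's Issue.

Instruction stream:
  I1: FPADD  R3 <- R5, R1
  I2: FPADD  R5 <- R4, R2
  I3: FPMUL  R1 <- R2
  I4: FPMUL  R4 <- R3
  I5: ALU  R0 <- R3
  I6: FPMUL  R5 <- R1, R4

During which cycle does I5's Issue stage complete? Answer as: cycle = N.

cycle = 17

c1: I1→FPADD
c2: I1 RO
c5: I1 EX
c6: I1 WR R3
c7: I2→FPADD
c8: I2 RO; I3→FPMUL
c9: I3 RO
c11: I2 EX
c12: I2 WR R5
c14: I3 EX
c15: I3 WR R1
c16: I4→FPMUL
c17: I4 RO; I5→ALU
c18: I5 RO
c19: I5 EX
c20: I5 WR R0
c22: I4 EX
c23: I4 WR R4
c24: I6→FPMUL
c25: I6 RO
c30: I6 EX
c31: I6 WR R5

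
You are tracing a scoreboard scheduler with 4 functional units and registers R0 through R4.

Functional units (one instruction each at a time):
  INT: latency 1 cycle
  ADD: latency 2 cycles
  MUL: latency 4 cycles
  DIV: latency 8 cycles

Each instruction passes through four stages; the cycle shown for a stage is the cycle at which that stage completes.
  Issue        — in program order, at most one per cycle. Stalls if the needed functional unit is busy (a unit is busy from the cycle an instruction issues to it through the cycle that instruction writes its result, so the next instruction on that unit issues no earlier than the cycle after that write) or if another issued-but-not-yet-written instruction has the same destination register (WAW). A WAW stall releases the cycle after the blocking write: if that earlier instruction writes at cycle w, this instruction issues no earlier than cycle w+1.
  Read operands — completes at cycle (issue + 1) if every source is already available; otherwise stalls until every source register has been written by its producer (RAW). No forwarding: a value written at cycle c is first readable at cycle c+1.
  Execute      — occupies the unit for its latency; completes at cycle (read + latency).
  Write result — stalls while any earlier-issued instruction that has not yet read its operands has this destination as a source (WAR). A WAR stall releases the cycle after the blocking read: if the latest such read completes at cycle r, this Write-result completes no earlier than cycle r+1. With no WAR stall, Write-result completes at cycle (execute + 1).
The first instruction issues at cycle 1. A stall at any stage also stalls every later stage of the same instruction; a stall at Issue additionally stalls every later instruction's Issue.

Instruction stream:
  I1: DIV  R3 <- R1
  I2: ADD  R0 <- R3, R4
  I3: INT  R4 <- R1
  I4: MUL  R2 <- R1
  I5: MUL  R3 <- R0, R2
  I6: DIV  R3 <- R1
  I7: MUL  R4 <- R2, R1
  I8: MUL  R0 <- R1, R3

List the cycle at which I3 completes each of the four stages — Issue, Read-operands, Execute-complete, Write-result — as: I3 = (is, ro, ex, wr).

I1  is:1  ro:2  ex:10  wr:11
I2  is:2  ro:12  ex:14  wr:15  — RAW R3: wait I1 write@11
I3  is:3  ro:4  ex:5  wr:13  — WAR R4: wait I2 read@12
I4  is:4  ro:5  ex:9  wr:10
I5  is:12  ro:16  ex:20  wr:21  — WAW R3: wait I1 write@11, RAW R0: wait I2 write@15
I6  is:22  ro:23  ex:31  wr:32  — WAW R3: wait I5 write@21
I7  is:23  ro:24  ex:28  wr:29
I8  is:30  ro:33  ex:37  wr:38  — struct: MUL busy until I7 writes@29, RAW R3: wait I6 write@32

I3 = (3, 4, 5, 13)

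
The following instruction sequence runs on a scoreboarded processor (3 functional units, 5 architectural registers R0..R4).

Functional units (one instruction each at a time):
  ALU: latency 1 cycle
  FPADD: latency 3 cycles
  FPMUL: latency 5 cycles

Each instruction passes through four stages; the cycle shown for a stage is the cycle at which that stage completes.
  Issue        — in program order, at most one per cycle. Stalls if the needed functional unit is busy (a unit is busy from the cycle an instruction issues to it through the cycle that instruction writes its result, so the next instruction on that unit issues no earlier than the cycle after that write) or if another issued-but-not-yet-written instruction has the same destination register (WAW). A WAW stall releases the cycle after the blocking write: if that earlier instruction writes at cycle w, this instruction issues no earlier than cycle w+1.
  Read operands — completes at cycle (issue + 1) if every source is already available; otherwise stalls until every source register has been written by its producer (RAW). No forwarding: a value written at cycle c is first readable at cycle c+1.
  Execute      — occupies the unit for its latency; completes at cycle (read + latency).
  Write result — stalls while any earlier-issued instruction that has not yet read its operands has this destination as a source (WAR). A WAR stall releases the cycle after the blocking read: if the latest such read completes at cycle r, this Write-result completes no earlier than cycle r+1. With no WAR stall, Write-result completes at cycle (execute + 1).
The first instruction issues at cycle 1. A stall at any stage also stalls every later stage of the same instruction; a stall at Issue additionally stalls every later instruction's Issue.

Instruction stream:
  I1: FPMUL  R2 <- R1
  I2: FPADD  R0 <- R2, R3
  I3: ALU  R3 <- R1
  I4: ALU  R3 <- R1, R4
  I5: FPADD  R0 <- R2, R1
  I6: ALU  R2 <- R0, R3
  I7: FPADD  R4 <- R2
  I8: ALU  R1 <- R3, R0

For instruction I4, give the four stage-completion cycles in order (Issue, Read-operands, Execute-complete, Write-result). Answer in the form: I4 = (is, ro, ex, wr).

cycle 1: I1 issues→FPMUL
cycle 2: I1 reads · I2 issues→FPADD
cycle 3: I3 issues→ALU
cycle 4: I3 reads
cycle 5: I3 exec-done
cycle 7: I1 exec-done
cycle 8: I1 writes R2
cycle 9: I2 reads
cycle 10: I3 writes R3
cycle 11: I4 issues→ALU
cycle 12: I2 exec-done · I4 reads
cycle 13: I2 writes R0 · I4 exec-done
cycle 14: I4 writes R3 · I5 issues→FPADD
cycle 15: I5 reads · I6 issues→ALU
cycle 18: I5 exec-done
cycle 19: I5 writes R0
cycle 20: I6 reads · I7 issues→FPADD
cycle 21: I6 exec-done
cycle 22: I6 writes R2
cycle 23: I7 reads · I8 issues→ALU
cycle 24: I8 reads
cycle 25: I8 exec-done
cycle 26: I7 exec-done · I8 writes R1
cycle 27: I7 writes R4

I4 = (11, 12, 13, 14)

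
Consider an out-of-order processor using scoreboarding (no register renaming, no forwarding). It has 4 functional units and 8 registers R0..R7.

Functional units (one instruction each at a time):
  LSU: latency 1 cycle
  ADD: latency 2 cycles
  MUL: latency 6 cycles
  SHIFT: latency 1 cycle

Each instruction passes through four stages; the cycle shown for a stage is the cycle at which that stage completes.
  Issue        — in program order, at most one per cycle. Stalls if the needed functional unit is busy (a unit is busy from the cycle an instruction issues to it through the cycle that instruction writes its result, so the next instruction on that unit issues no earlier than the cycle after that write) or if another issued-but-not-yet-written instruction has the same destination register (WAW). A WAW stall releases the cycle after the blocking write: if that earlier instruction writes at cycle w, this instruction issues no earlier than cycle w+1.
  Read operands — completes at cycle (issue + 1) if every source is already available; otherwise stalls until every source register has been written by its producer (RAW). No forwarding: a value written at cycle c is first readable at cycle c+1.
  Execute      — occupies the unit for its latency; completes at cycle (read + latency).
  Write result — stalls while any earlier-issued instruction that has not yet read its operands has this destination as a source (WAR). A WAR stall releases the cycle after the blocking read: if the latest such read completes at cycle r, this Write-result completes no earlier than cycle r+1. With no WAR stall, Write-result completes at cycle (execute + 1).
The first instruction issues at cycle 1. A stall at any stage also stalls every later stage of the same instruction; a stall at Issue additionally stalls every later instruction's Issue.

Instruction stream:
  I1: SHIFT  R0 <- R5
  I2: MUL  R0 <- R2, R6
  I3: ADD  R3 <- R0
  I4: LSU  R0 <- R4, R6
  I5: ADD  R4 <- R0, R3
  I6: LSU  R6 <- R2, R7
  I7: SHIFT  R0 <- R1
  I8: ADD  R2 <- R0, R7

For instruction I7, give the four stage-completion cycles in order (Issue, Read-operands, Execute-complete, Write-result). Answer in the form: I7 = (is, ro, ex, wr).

I7 = (20, 21, 22, 23)

I1  is:1  ro:2  ex:3  wr:4
I2  is:5  ro:6  ex:12  wr:13  — WAW R0: wait I1 write@4
I3  is:6  ro:14  ex:16  wr:17  — RAW R0: wait I2 write@13
I4  is:14  ro:15  ex:16  wr:17  — WAW R0: wait I2 write@13
I5  is:18  ro:19  ex:21  wr:22  — struct: ADD busy until I3 writes@17
I6  is:19  ro:20  ex:21  wr:22
I7  is:20  ro:21  ex:22  wr:23
I8  is:23  ro:24  ex:26  wr:27  — struct: ADD busy until I5 writes@22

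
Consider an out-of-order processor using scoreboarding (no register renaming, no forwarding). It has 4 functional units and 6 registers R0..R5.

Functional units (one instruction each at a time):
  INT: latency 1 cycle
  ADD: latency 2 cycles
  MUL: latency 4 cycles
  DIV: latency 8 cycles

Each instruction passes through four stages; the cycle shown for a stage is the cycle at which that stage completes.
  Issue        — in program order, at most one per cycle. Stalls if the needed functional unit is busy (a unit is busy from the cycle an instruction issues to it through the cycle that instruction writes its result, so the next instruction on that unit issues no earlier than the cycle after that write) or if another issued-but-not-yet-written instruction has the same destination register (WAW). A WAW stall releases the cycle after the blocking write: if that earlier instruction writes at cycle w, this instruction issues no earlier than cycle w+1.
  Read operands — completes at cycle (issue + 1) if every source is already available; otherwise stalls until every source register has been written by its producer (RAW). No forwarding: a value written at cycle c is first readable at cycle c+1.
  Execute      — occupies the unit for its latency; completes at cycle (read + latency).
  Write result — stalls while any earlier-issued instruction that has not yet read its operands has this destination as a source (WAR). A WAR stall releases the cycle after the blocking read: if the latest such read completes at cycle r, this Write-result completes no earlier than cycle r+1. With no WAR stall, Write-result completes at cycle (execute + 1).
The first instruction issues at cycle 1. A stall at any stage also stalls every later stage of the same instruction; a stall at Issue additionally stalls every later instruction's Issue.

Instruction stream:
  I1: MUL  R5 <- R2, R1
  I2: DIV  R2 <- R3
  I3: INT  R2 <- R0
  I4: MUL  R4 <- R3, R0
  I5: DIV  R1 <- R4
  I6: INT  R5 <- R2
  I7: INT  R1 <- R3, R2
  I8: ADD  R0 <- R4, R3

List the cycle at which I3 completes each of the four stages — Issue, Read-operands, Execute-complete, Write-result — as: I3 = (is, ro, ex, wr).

c1: I1 issues→MUL
c2: I1 reads | I2 issues→DIV
c3: I2 reads
c6: I1 exec-done
c7: I1 writes R5
c11: I2 exec-done
c12: I2 writes R2
c13: I3 issues→INT
c14: I3 reads | I4 issues→MUL
c15: I3 exec-done | I4 reads | I5 issues→DIV
c16: I3 writes R2
c17: I6 issues→INT
c18: I6 reads
c19: I4 exec-done | I6 exec-done
c20: I4 writes R4 | I6 writes R5
c21: I5 reads
c29: I5 exec-done
c30: I5 writes R1
c31: I7 issues→INT
c32: I7 reads | I8 issues→ADD
c33: I7 exec-done | I8 reads
c34: I7 writes R1
c35: I8 exec-done
c36: I8 writes R0

I3 = (13, 14, 15, 16)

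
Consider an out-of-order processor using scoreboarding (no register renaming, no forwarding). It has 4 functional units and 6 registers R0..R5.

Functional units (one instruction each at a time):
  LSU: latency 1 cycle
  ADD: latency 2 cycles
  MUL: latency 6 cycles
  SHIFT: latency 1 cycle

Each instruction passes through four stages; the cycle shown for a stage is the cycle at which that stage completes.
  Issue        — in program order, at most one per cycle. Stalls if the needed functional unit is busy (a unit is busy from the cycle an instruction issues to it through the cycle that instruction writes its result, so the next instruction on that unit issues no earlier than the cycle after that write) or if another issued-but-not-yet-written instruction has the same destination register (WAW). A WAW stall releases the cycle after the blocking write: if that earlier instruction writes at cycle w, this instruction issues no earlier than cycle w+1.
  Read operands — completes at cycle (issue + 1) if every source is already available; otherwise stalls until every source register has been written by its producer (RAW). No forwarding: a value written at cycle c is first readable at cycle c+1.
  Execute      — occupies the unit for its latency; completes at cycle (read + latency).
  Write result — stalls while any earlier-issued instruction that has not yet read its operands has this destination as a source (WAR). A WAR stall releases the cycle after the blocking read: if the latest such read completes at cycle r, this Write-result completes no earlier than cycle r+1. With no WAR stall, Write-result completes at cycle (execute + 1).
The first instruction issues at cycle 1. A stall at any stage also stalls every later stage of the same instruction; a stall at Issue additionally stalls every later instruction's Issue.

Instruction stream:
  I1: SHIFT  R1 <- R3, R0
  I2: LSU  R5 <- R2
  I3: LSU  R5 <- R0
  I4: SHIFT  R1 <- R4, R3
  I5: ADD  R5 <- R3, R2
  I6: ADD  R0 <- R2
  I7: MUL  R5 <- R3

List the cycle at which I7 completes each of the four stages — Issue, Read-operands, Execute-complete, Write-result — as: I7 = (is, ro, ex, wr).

I1 -> (1, 2, 3, 4)
I2 -> (2, 3, 4, 5)
I3 -> (6, 7, 8, 9)  // struct: LSU busy until I2 writes@5
I4 -> (7, 8, 9, 10)
I5 -> (10, 11, 13, 14)  // WAW R5: wait I3 write@9
I6 -> (15, 16, 18, 19)  // struct: ADD busy until I5 writes@14
I7 -> (16, 17, 23, 24)

I7 = (16, 17, 23, 24)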